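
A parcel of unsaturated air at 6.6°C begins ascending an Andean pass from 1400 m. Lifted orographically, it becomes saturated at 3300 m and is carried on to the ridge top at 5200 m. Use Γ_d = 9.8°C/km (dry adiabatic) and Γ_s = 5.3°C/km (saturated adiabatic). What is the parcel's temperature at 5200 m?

From 1400 m to 3300 m (dry): cools by 9.8 × 1.9 = 18.62°C, giving -12.02°C.
From 3300 m to 5200 m (saturated): cools by 5.3 × 1.9 = 10.07°C, giving -22.09°C.

-22.09°C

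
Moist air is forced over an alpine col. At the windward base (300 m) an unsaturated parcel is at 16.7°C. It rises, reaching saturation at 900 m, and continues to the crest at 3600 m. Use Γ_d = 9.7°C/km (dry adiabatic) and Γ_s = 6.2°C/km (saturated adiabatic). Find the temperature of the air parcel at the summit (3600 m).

From 300 m to 900 m (dry): cools by 9.7 × 0.6 = 5.82°C, giving 10.88°C.
From 900 m to 3600 m (saturated): cools by 6.2 × 2.7 = 16.74°C, giving -5.86°C.

-5.86°C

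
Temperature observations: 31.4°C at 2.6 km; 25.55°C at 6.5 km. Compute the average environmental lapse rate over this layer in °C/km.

Γ = −ΔT/Δz = (31.4 − 25.55) / (6500 − 2600) m
  = 5.85°C / 3.9 km = 1.5°C/km

1.5°C/km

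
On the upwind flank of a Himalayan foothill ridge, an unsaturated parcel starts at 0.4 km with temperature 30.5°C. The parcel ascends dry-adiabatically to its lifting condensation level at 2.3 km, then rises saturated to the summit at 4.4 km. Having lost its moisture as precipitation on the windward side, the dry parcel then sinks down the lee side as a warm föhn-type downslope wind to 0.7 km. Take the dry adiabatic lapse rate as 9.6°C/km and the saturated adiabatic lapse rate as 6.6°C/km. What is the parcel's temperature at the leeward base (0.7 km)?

33.92°C

400 → 2300 m (dry, 9.6°C/km): ΔT = -9.6 × 1.9 = -18.24°C → T = 12.26°C
2300 → 4400 m (saturated, 6.6°C/km): ΔT = -6.6 × 2.1 = -13.86°C → T = -1.6°C
4400 → 700 m (dry descent, 9.6°C/km): ΔT = +9.6 × 3.7 = +35.52°C → T = 33.92°C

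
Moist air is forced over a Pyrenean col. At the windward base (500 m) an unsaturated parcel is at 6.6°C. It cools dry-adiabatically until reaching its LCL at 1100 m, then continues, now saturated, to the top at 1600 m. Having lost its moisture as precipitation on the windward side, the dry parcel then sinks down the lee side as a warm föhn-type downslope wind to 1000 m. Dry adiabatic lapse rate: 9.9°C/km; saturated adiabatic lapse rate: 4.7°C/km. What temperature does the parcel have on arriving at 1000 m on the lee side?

4.25°C

500–1100 m, dry: Δz = 0.6 km ⇒ ΔT = -5.94°C; T = 0.66°C
1100–1600 m, saturated: Δz = 0.5 km ⇒ ΔT = -2.35°C; T = -1.69°C
1600–1000 m, dry descent: Δz = 0.6 km ⇒ ΔT = +5.94°C; T = 4.25°C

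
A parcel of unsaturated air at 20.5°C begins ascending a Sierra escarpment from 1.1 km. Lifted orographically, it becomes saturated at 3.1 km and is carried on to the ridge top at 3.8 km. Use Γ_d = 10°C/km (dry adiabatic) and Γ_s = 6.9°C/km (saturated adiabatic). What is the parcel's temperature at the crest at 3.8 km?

Dry to 3100 m: -10 × 2 km = -20°C, so T = 0.5°C.
Saturated to 3800 m: -6.9 × 0.7 km = -4.83°C, so T = -4.33°C.

-4.33°C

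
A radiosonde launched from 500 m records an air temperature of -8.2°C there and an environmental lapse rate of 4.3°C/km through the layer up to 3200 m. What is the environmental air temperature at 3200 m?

-19.81°C

500–3200 m, environmental: Δz = 2.7 km ⇒ ΔT = -11.61°C; T = -19.81°C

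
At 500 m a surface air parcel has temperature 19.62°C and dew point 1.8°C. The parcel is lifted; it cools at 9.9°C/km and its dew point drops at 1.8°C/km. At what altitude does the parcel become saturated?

T and T_d converge at 9.9 − 1.8 = 8.1°C per km
Height above start = (19.62 − 1.8) / 8.1 = 2.2 km
LCL altitude = 500 m + 2200 m = 2700 m

2700 m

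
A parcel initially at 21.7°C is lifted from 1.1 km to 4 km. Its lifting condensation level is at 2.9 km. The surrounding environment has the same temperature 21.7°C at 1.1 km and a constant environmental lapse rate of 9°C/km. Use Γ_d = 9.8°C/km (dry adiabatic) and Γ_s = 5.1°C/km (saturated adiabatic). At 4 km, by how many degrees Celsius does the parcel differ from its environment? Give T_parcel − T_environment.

+2.85°C (parcel warmer than environment)

Parcel:
  1100 → 2900 m (dry, 9.8°C/km): ΔT = -9.8 × 1.8 = -17.64°C → T = 4.06°C
  2900 → 4000 m (saturated, 5.1°C/km): ΔT = -5.1 × 1.1 = -5.61°C → T = -1.55°C
Environment:
  1100 → 4000 m (environment, 9°C/km): ΔT = -9 × 2.9 = -26.1°C → T = -4.4°C
T_parcel − T_env = -1.55 − (-4.4) = +2.85°C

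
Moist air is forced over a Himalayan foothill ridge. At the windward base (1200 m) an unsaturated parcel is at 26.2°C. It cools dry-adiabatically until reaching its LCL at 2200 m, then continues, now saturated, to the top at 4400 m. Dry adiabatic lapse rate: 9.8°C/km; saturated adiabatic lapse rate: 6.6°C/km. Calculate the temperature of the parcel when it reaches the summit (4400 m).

1.88°C

From 1200 m to 2200 m (dry): cools by 9.8 × 1 = 9.8°C, giving 16.4°C.
From 2200 m to 4400 m (saturated): cools by 6.6 × 2.2 = 14.52°C, giving 1.88°C.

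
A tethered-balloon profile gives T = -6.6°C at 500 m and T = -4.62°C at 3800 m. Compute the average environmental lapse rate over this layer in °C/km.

-0.6°C/km

Γ = −ΔT/Δz = (-6.6 − (-4.62)) / (3800 − 500) m
  = -1.98°C / 3.3 km = -0.6°C/km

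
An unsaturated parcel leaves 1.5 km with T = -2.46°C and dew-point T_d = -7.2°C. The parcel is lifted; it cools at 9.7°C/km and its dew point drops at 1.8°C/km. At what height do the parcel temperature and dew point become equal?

2.1 km

T and T_d converge at 9.7 − 1.8 = 7.9°C per km
Height above start = (-2.46 − (-7.2)) / 7.9 = 0.6 km
LCL altitude = 1500 m + 600 m = 2100 m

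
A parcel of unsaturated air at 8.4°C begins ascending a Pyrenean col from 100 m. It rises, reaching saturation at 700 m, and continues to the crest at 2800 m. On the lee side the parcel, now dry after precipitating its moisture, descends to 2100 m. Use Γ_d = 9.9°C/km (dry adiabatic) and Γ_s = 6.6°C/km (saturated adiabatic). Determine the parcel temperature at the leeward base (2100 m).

-4.47°C

Dry to 700 m: -9.9 × 0.6 km = -5.94°C, so T = 2.46°C.
Saturated to 2800 m: -6.6 × 2.1 km = -13.86°C, so T = -11.4°C.
Dry descent to 2100 m: +9.9 × 0.7 km = +6.93°C, so T = -4.47°C.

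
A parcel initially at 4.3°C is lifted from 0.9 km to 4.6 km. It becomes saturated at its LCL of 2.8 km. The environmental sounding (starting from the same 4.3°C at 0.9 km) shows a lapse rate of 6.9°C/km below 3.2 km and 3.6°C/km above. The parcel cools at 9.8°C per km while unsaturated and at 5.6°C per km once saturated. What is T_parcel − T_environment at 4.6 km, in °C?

-7.79°C (parcel cooler than environment)

Parcel:
  From 900 m to 2800 m (dry): cools by 9.8 × 1.9 = 18.62°C, giving -14.32°C.
  From 2800 m to 4600 m (saturated): cools by 5.6 × 1.8 = 10.08°C, giving -24.4°C.
Environment:
  From 900 m to 3200 m (environment, lower layer): cools by 6.9 × 2.3 = 15.87°C, giving -11.57°C.
  From 3200 m to 4600 m (environment, upper layer): cools by 3.6 × 1.4 = 5.04°C, giving -16.61°C.
T_parcel − T_env = -24.4 − (-16.61) = -7.79°C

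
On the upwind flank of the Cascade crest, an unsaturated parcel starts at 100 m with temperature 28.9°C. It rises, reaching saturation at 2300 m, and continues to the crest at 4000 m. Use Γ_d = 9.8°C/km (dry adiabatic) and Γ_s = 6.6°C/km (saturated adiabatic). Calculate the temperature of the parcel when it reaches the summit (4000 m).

-3.88°C

From 100 m to 2300 m (dry): cools by 9.8 × 2.2 = 21.56°C, giving 7.34°C.
From 2300 m to 4000 m (saturated): cools by 6.6 × 1.7 = 11.22°C, giving -3.88°C.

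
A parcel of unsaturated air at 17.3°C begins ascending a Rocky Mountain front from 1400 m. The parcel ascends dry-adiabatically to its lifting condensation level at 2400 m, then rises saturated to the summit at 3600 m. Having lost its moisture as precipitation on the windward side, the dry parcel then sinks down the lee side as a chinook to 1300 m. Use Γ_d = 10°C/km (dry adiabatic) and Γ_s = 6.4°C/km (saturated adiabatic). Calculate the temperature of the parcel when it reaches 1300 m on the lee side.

22.62°C

Dry to 2400 m: -10 × 1 km = -10°C, so T = 7.3°C.
Saturated to 3600 m: -6.4 × 1.2 km = -7.68°C, so T = -0.38°C.
Dry descent to 1300 m: +10 × 2.3 km = +23°C, so T = 22.62°C.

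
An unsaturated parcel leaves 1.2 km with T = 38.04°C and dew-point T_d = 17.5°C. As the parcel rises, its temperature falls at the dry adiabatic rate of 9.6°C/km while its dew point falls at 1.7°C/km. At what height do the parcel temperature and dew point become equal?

3.8 km

T and T_d converge at 9.6 − 1.7 = 7.9°C per km
Height above start = (38.04 − 17.5) / 7.9 = 2.6 km
LCL altitude = 1200 m + 2600 m = 3800 m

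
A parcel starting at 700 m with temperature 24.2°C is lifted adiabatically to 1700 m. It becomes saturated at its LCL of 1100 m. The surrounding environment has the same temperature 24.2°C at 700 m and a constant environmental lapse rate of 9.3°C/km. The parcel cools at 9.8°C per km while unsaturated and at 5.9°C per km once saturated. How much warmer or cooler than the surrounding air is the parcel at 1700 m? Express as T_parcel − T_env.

+1.84°C (parcel warmer than environment)

Parcel:
  700 → 1100 m (dry, 9.8°C/km): ΔT = -9.8 × 0.4 = -3.92°C → T = 20.28°C
  1100 → 1700 m (saturated, 5.9°C/km): ΔT = -5.9 × 0.6 = -3.54°C → T = 16.74°C
Environment:
  700 → 1700 m (environment, 9.3°C/km): ΔT = -9.3 × 1 = -9.3°C → T = 14.9°C
T_parcel − T_env = 16.74 − 14.9 = +1.84°C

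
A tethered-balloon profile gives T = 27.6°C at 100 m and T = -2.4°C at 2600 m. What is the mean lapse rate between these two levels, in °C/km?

12°C/km

Γ = −ΔT/Δz = (27.6 − (-2.4)) / (2600 − 100) m
  = 30°C / 2.5 km = 12°C/km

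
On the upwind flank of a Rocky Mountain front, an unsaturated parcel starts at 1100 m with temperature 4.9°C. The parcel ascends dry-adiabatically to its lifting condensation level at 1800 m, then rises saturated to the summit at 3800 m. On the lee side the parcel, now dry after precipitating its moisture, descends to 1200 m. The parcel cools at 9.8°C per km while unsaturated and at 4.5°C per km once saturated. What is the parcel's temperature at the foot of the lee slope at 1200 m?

14.52°C

1100 → 1800 m (dry, 9.8°C/km): ΔT = -9.8 × 0.7 = -6.86°C → T = -1.96°C
1800 → 3800 m (saturated, 4.5°C/km): ΔT = -4.5 × 2 = -9°C → T = -10.96°C
3800 → 1200 m (dry descent, 9.8°C/km): ΔT = +9.8 × 2.6 = +25.48°C → T = 14.52°C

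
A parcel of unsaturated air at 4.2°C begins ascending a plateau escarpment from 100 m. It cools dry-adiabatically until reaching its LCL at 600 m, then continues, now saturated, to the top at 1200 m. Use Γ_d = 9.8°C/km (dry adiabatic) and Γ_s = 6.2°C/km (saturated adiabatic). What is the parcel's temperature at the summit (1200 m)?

100 → 600 m (dry, 9.8°C/km): ΔT = -9.8 × 0.5 = -4.9°C → T = -0.7°C
600 → 1200 m (saturated, 6.2°C/km): ΔT = -6.2 × 0.6 = -3.72°C → T = -4.42°C

-4.42°C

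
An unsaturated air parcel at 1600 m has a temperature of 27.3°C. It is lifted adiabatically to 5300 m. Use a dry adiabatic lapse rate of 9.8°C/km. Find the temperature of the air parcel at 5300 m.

From 1600 m to 5300 m (dry adiabatic): cools by 9.8 × 3.7 = 36.26°C, giving -8.96°C.

-8.96°C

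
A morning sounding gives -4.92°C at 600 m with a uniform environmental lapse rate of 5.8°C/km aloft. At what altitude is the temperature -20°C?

3200 m

Height above start = (-4.92 − (-20)) / 5.8 = 2.6 km
Altitude = 600 m + 2600 m = 3200 m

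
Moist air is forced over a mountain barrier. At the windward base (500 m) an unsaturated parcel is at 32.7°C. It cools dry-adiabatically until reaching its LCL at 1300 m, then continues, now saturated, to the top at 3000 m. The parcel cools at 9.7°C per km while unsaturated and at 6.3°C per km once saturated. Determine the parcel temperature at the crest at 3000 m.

500–1300 m, dry: Δz = 0.8 km ⇒ ΔT = -7.76°C; T = 24.94°C
1300–3000 m, saturated: Δz = 1.7 km ⇒ ΔT = -10.71°C; T = 14.23°C

14.23°C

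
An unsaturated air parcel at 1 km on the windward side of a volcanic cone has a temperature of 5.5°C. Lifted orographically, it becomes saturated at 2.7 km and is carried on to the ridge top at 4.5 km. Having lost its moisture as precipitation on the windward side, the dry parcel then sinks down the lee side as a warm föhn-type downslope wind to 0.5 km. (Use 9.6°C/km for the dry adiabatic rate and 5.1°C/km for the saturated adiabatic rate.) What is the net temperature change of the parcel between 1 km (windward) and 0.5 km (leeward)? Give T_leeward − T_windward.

1000 → 2700 m (dry, 9.6°C/km): ΔT = -9.6 × 1.7 = -16.32°C → T = -10.82°C
2700 → 4500 m (saturated, 5.1°C/km): ΔT = -5.1 × 1.8 = -9.18°C → T = -20°C
4500 → 500 m (dry descent, 9.6°C/km): ΔT = +9.6 × 4 = +38.4°C → T = 18.4°C
Net change vs windward start: 18.4 − 5.5 = +12.9°C

+12.9°C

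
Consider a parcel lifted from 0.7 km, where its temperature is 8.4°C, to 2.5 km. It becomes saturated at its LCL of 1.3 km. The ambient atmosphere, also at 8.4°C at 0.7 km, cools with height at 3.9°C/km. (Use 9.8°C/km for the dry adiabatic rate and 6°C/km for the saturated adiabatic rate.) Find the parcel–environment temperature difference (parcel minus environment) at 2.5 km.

-6.06°C (parcel cooler than environment)

Parcel:
  700–1300 m, dry: Δz = 0.6 km ⇒ ΔT = -5.88°C; T = 2.52°C
  1300–2500 m, saturated: Δz = 1.2 km ⇒ ΔT = -7.2°C; T = -4.68°C
Environment:
  700–2500 m, environment: Δz = 1.8 km ⇒ ΔT = -7.02°C; T = 1.38°C
T_parcel − T_env = -4.68 − 1.38 = -6.06°C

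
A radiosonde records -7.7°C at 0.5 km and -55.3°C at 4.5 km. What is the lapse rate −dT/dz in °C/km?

Γ = −ΔT/Δz = (-7.7 − (-55.3)) / (4500 − 500) m
  = 47.6°C / 4 km = 11.9°C/km

11.9°C/km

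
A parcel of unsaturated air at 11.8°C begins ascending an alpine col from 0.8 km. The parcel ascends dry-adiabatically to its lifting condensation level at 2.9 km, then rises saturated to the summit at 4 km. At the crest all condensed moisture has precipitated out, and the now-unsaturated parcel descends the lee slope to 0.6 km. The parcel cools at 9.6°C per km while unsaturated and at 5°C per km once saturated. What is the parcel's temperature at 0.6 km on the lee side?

800–2900 m, dry: Δz = 2.1 km ⇒ ΔT = -20.16°C; T = -8.36°C
2900–4000 m, saturated: Δz = 1.1 km ⇒ ΔT = -5.5°C; T = -13.86°C
4000–600 m, dry descent: Δz = 3.4 km ⇒ ΔT = +32.64°C; T = 18.78°C

18.78°C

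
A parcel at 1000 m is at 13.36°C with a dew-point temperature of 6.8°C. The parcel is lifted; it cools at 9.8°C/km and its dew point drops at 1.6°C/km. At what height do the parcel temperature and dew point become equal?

1800 m

T and T_d converge at 9.8 − 1.6 = 8.2°C per km
Height above start = (13.36 − 6.8) / 8.2 = 0.8 km
LCL altitude = 1000 m + 800 m = 1800 m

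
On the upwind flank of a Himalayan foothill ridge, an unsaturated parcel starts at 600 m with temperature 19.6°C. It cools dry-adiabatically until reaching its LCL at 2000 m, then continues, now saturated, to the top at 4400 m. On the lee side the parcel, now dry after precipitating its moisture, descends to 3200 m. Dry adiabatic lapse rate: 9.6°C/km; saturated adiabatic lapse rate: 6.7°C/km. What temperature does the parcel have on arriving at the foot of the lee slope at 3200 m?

Dry to 2000 m: -9.6 × 1.4 km = -13.44°C, so T = 6.16°C.
Saturated to 4400 m: -6.7 × 2.4 km = -16.08°C, so T = -9.92°C.
Dry descent to 3200 m: +9.6 × 1.2 km = +11.52°C, so T = 1.6°C.

1.6°C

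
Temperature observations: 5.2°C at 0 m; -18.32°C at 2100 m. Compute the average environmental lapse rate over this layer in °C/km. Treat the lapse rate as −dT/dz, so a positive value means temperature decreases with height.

11.2°C/km

Γ = −ΔT/Δz = (5.2 − (-18.32)) / (2100 − 0) m
  = 23.52°C / 2.1 km = 11.2°C/km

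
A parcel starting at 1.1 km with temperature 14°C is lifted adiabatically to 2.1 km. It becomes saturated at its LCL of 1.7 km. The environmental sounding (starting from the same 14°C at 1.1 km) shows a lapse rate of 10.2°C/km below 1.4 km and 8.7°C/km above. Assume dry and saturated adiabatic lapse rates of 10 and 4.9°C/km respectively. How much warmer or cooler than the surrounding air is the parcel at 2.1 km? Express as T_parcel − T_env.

+1.19°C (parcel warmer than environment)

Parcel:
  1100 → 1700 m (dry, 10°C/km): ΔT = -10 × 0.6 = -6°C → T = 8°C
  1700 → 2100 m (saturated, 4.9°C/km): ΔT = -4.9 × 0.4 = -1.96°C → T = 6.04°C
Environment:
  1100 → 1400 m (environment, lower layer, 10.2°C/km): ΔT = -10.2 × 0.3 = -3.06°C → T = 10.94°C
  1400 → 2100 m (environment, upper layer, 8.7°C/km): ΔT = -8.7 × 0.7 = -6.09°C → T = 4.85°C
T_parcel − T_env = 6.04 − 4.85 = +1.19°C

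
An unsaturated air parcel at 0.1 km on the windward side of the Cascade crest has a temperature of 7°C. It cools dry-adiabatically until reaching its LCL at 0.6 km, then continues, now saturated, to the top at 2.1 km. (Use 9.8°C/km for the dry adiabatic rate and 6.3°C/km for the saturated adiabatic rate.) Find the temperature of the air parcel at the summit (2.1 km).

-7.35°C

100 → 600 m (dry, 9.8°C/km): ΔT = -9.8 × 0.5 = -4.9°C → T = 2.1°C
600 → 2100 m (saturated, 6.3°C/km): ΔT = -6.3 × 1.5 = -9.45°C → T = -7.35°C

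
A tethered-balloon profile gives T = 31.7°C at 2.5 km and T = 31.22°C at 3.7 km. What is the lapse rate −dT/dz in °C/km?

0.4°C/km

Γ = −ΔT/Δz = (31.7 − 31.22) / (3700 − 2500) m
  = 0.48°C / 1.2 km = 0.4°C/km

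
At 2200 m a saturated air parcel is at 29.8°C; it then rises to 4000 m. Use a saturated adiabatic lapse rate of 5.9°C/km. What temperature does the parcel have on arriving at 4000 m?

19.18°C

2200–4000 m, saturated adiabatic: Δz = 1.8 km ⇒ ΔT = -10.62°C; T = 19.18°C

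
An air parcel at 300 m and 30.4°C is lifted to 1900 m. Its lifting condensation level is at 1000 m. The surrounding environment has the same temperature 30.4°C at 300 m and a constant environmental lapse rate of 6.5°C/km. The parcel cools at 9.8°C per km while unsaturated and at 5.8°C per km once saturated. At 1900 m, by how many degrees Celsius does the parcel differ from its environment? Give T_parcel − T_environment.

-1.68°C (parcel cooler than environment)

Parcel:
  300 → 1000 m (dry, 9.8°C/km): ΔT = -9.8 × 0.7 = -6.86°C → T = 23.54°C
  1000 → 1900 m (saturated, 5.8°C/km): ΔT = -5.8 × 0.9 = -5.22°C → T = 18.32°C
Environment:
  300 → 1900 m (environment, 6.5°C/km): ΔT = -6.5 × 1.6 = -10.4°C → T = 20°C
T_parcel − T_env = 18.32 − 20 = -1.68°C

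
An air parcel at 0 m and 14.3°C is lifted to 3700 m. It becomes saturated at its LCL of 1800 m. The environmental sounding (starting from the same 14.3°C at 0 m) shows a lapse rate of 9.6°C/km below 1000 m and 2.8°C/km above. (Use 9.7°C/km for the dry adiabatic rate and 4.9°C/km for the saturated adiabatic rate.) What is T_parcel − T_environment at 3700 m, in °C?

-9.61°C (parcel cooler than environment)

Parcel:
  0–1800 m, dry: Δz = 1.8 km ⇒ ΔT = -17.46°C; T = -3.16°C
  1800–3700 m, saturated: Δz = 1.9 km ⇒ ΔT = -9.31°C; T = -12.47°C
Environment:
  0–1000 m, environment, lower layer: Δz = 1 km ⇒ ΔT = -9.6°C; T = 4.7°C
  1000–3700 m, environment, upper layer: Δz = 2.7 km ⇒ ΔT = -7.56°C; T = -2.86°C
T_parcel − T_env = -12.47 − (-2.86) = -9.61°C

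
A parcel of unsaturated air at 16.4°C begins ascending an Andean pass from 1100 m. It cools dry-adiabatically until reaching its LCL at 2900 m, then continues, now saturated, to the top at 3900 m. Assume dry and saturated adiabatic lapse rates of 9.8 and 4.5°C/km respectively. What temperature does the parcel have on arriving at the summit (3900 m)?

Dry to 2900 m: -9.8 × 1.8 km = -17.64°C, so T = -1.24°C.
Saturated to 3900 m: -4.5 × 1 km = -4.5°C, so T = -5.74°C.

-5.74°C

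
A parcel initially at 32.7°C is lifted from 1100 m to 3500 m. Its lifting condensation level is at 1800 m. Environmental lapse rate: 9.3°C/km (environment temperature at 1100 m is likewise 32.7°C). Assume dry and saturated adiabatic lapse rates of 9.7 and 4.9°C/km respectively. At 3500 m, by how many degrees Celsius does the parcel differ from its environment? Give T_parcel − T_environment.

Parcel:
  1100 → 1800 m (dry, 9.7°C/km): ΔT = -9.7 × 0.7 = -6.79°C → T = 25.91°C
  1800 → 3500 m (saturated, 4.9°C/km): ΔT = -4.9 × 1.7 = -8.33°C → T = 17.58°C
Environment:
  1100 → 3500 m (environment, 9.3°C/km): ΔT = -9.3 × 2.4 = -22.32°C → T = 10.38°C
T_parcel − T_env = 17.58 − 10.38 = +7.2°C

+7.2°C (parcel warmer than environment)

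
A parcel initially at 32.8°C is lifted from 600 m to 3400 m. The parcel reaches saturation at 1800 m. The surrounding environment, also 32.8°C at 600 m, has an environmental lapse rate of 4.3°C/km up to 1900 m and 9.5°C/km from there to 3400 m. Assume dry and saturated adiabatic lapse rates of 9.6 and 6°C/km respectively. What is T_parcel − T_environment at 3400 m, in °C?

-1.28°C (parcel cooler than environment)

Parcel:
  From 600 m to 1800 m (dry): cools by 9.6 × 1.2 = 11.52°C, giving 21.28°C.
  From 1800 m to 3400 m (saturated): cools by 6 × 1.6 = 9.6°C, giving 11.68°C.
Environment:
  From 600 m to 1900 m (environment, lower layer): cools by 4.3 × 1.3 = 5.59°C, giving 27.21°C.
  From 1900 m to 3400 m (environment, upper layer): cools by 9.5 × 1.5 = 14.25°C, giving 12.96°C.
T_parcel − T_env = 11.68 − 12.96 = -1.28°C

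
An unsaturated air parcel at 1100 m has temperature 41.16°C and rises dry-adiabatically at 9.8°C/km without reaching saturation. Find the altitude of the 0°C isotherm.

5300 m

Height above start = (41.16 − 0) / 9.8 = 4.2 km
Altitude = 1100 m + 4200 m = 5300 m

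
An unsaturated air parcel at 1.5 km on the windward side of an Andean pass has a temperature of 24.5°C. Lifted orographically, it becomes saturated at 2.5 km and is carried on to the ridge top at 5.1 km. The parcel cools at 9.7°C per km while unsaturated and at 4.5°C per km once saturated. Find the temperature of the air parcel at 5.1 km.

3.1°C

1500 → 2500 m (dry, 9.7°C/km): ΔT = -9.7 × 1 = -9.7°C → T = 14.8°C
2500 → 5100 m (saturated, 4.5°C/km): ΔT = -4.5 × 2.6 = -11.7°C → T = 3.1°C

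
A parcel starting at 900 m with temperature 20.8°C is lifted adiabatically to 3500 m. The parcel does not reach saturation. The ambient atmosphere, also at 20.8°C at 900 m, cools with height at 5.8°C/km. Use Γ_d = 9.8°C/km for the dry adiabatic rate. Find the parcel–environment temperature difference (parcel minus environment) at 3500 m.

-10.4°C (parcel cooler than environment)

Parcel:
  From 900 m to 3500 m (dry): cools by 9.8 × 2.6 = 25.48°C, giving -4.68°C.
Environment:
  From 900 m to 3500 m (environment): cools by 5.8 × 2.6 = 15.08°C, giving 5.72°C.
T_parcel − T_env = -4.68 − 5.72 = -10.4°C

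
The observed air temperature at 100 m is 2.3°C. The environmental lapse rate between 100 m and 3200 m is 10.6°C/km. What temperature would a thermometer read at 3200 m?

Environmental to 3200 m: -10.6 × 3.1 km = -32.86°C, so T = -30.56°C.

-30.56°C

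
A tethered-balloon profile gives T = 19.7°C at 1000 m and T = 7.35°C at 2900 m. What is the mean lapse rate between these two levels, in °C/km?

6.5°C/km

Γ = −ΔT/Δz = (19.7 − 7.35) / (2900 − 1000) m
  = 12.35°C / 1.9 km = 6.5°C/km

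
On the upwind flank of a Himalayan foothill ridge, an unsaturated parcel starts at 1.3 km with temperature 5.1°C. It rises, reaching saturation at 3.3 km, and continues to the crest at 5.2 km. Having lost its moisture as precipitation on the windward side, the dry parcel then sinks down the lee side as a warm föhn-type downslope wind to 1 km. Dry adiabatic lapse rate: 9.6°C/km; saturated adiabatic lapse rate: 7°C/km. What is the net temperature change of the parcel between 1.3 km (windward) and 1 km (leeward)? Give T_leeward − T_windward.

+7.82°C

Dry to 3300 m: -9.6 × 2 km = -19.2°C, so T = -14.1°C.
Saturated to 5200 m: -7 × 1.9 km = -13.3°C, so T = -27.4°C.
Dry descent to 1000 m: +9.6 × 4.2 km = +40.32°C, so T = 12.92°C.
Net change vs windward start: 12.92 − 5.1 = +7.82°C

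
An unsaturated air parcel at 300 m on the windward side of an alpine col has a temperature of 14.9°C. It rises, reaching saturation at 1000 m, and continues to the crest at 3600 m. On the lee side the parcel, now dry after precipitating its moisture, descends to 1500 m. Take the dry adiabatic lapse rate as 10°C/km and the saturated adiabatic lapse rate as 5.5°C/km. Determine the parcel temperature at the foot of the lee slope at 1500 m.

14.6°C

Dry to 1000 m: -10 × 0.7 km = -7°C, so T = 7.9°C.
Saturated to 3600 m: -5.5 × 2.6 km = -14.3°C, so T = -6.4°C.
Dry descent to 1500 m: +10 × 2.1 km = +21°C, so T = 14.6°C.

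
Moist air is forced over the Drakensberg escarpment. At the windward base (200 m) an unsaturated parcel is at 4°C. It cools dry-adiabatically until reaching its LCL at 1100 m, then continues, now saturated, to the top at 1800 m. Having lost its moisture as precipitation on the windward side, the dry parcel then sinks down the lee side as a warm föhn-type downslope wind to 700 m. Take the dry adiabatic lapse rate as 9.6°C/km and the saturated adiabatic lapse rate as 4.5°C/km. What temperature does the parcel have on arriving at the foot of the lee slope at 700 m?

200–1100 m, dry: Δz = 0.9 km ⇒ ΔT = -8.64°C; T = -4.64°C
1100–1800 m, saturated: Δz = 0.7 km ⇒ ΔT = -3.15°C; T = -7.79°C
1800–700 m, dry descent: Δz = 1.1 km ⇒ ΔT = +10.56°C; T = 2.77°C

2.77°C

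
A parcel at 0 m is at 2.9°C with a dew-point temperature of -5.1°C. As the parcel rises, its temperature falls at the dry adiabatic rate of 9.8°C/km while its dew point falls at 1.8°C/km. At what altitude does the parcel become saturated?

1000 m

T and T_d converge at 9.8 − 1.8 = 8°C per km
Height above start = (2.9 − (-5.1)) / 8 = 1 km
LCL altitude = 0 m + 1000 m = 1000 m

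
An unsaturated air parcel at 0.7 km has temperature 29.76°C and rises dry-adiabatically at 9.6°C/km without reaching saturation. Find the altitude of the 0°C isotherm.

Height above start = (29.76 − 0) / 9.6 = 3.1 km
Altitude = 700 m + 3100 m = 3800 m

3.8 km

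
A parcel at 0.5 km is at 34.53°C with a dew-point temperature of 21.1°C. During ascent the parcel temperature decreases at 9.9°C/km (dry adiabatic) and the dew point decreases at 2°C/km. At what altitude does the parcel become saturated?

2.2 km

T and T_d converge at 9.9 − 2 = 7.9°C per km
Height above start = (34.53 − 21.1) / 7.9 = 1.7 km
LCL altitude = 500 m + 1700 m = 2200 m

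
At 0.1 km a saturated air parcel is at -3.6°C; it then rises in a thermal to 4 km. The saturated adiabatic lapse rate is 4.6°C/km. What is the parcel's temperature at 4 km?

Saturated adiabatic to 4000 m: -4.6 × 3.9 km = -17.94°C, so T = -21.54°C.

-21.54°C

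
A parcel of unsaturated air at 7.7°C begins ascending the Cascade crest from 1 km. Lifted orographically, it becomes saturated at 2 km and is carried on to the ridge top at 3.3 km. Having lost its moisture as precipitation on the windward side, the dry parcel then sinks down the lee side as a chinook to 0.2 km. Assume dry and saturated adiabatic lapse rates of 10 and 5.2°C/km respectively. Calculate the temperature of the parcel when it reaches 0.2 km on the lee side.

21.94°C

1000 → 2000 m (dry, 10°C/km): ΔT = -10 × 1 = -10°C → T = -2.3°C
2000 → 3300 m (saturated, 5.2°C/km): ΔT = -5.2 × 1.3 = -6.76°C → T = -9.06°C
3300 → 200 m (dry descent, 10°C/km): ΔT = +10 × 3.1 = +31°C → T = 21.94°C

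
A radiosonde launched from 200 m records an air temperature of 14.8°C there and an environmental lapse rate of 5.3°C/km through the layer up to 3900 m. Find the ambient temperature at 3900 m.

From 200 m to 3900 m (environmental): cools by 5.3 × 3.7 = 19.61°C, giving -4.81°C.

-4.81°C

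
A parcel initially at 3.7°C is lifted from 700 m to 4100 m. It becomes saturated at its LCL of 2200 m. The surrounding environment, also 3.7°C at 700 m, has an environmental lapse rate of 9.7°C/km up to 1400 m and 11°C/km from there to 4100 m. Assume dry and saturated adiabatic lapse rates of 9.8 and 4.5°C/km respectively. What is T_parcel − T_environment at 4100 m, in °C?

Parcel:
  700 → 2200 m (dry, 9.8°C/km): ΔT = -9.8 × 1.5 = -14.7°C → T = -11°C
  2200 → 4100 m (saturated, 4.5°C/km): ΔT = -4.5 × 1.9 = -8.55°C → T = -19.55°C
Environment:
  700 → 1400 m (environment, lower layer, 9.7°C/km): ΔT = -9.7 × 0.7 = -6.79°C → T = -3.09°C
  1400 → 4100 m (environment, upper layer, 11°C/km): ΔT = -11 × 2.7 = -29.7°C → T = -32.79°C
T_parcel − T_env = -19.55 − (-32.79) = +13.24°C

+13.24°C (parcel warmer than environment)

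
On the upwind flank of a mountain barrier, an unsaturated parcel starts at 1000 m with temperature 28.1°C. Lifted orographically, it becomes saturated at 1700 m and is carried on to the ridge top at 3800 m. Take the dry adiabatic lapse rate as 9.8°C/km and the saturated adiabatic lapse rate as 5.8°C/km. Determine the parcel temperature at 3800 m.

From 1000 m to 1700 m (dry): cools by 9.8 × 0.7 = 6.86°C, giving 21.24°C.
From 1700 m to 3800 m (saturated): cools by 5.8 × 2.1 = 12.18°C, giving 9.06°C.

9.06°C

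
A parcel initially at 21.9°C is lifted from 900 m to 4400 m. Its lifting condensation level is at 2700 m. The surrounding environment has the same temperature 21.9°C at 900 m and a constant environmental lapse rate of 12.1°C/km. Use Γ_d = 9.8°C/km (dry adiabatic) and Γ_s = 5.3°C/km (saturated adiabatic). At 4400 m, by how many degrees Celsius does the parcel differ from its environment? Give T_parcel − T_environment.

Parcel:
  Dry to 2700 m: -9.8 × 1.8 km = -17.64°C, so T = 4.26°C.
  Saturated to 4400 m: -5.3 × 1.7 km = -9.01°C, so T = -4.75°C.
Environment:
  Environment to 4400 m: -12.1 × 3.5 km = -42.35°C, so T = -20.45°C.
T_parcel − T_env = -4.75 − (-20.45) = +15.7°C

+15.7°C (parcel warmer than environment)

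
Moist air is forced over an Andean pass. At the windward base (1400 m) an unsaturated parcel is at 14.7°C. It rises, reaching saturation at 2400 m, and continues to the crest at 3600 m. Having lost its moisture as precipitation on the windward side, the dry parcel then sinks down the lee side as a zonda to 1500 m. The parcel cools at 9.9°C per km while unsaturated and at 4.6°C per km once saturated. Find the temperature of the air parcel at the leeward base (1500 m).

20.07°C

1400–2400 m, dry: Δz = 1 km ⇒ ΔT = -9.9°C; T = 4.8°C
2400–3600 m, saturated: Δz = 1.2 km ⇒ ΔT = -5.52°C; T = -0.72°C
3600–1500 m, dry descent: Δz = 2.1 km ⇒ ΔT = +20.79°C; T = 20.07°C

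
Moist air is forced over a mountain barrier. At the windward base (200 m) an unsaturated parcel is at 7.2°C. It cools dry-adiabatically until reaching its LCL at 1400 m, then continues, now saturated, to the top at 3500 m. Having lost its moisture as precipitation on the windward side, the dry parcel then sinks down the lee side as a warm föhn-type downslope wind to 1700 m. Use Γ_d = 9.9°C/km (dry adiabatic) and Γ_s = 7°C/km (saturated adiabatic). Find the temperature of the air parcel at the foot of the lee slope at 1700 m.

-1.56°C

200–1400 m, dry: Δz = 1.2 km ⇒ ΔT = -11.88°C; T = -4.68°C
1400–3500 m, saturated: Δz = 2.1 km ⇒ ΔT = -14.7°C; T = -19.38°C
3500–1700 m, dry descent: Δz = 1.8 km ⇒ ΔT = +17.82°C; T = -1.56°C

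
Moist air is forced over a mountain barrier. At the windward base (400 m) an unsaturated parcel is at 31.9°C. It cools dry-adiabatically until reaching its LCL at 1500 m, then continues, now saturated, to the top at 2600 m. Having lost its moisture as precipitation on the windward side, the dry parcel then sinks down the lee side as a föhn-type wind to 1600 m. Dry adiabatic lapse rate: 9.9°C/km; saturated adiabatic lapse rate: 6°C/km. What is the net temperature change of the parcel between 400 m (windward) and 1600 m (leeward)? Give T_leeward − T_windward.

-7.59°C

From 400 m to 1500 m (dry): cools by 9.9 × 1.1 = 10.89°C, giving 21.01°C.
From 1500 m to 2600 m (saturated): cools by 6 × 1.1 = 6.6°C, giving 14.41°C.
From 2600 m to 1600 m (dry descent): warms by 9.9 × 1 = 9.9°C, giving 24.31°C.
Net change vs windward start: 24.31 − 31.9 = -7.59°C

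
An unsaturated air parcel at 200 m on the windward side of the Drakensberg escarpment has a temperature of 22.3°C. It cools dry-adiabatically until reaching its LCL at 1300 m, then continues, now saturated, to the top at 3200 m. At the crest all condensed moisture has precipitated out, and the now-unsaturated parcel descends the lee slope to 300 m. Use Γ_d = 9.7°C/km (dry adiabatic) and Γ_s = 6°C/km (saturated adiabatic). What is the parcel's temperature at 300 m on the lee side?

28.36°C

From 200 m to 1300 m (dry): cools by 9.7 × 1.1 = 10.67°C, giving 11.63°C.
From 1300 m to 3200 m (saturated): cools by 6 × 1.9 = 11.4°C, giving 0.23°C.
From 3200 m to 300 m (dry descent): warms by 9.7 × 2.9 = 28.13°C, giving 28.36°C.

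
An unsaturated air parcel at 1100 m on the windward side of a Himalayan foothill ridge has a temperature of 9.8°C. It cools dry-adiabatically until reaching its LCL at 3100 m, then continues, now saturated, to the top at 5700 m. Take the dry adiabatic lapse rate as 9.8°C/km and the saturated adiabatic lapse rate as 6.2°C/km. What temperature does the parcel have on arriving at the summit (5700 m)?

-25.92°C

Dry to 3100 m: -9.8 × 2 km = -19.6°C, so T = -9.8°C.
Saturated to 5700 m: -6.2 × 2.6 km = -16.12°C, so T = -25.92°C.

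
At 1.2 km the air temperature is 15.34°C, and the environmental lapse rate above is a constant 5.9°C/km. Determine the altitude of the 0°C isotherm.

Height above start = (15.34 − 0) / 5.9 = 2.6 km
Altitude = 1200 m + 2600 m = 3800 m

3.8 km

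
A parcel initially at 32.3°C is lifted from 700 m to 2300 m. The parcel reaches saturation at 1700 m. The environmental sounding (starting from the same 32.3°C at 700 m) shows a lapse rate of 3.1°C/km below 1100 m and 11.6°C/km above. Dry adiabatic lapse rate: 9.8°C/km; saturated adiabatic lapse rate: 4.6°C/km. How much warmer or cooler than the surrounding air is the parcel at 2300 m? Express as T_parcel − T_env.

+2.6°C (parcel warmer than environment)

Parcel:
  700 → 1700 m (dry, 9.8°C/km): ΔT = -9.8 × 1 = -9.8°C → T = 22.5°C
  1700 → 2300 m (saturated, 4.6°C/km): ΔT = -4.6 × 0.6 = -2.76°C → T = 19.74°C
Environment:
  700 → 1100 m (environment, lower layer, 3.1°C/km): ΔT = -3.1 × 0.4 = -1.24°C → T = 31.06°C
  1100 → 2300 m (environment, upper layer, 11.6°C/km): ΔT = -11.6 × 1.2 = -13.92°C → T = 17.14°C
T_parcel − T_env = 19.74 − 17.14 = +2.6°C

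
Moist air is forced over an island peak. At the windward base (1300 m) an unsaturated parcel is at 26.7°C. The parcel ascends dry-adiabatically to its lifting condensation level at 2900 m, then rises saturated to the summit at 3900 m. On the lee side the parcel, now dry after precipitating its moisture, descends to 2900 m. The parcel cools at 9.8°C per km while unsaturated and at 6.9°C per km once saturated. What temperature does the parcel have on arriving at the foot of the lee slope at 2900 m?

13.92°C

1300–2900 m, dry: Δz = 1.6 km ⇒ ΔT = -15.68°C; T = 11.02°C
2900–3900 m, saturated: Δz = 1 km ⇒ ΔT = -6.9°C; T = 4.12°C
3900–2900 m, dry descent: Δz = 1 km ⇒ ΔT = +9.8°C; T = 13.92°C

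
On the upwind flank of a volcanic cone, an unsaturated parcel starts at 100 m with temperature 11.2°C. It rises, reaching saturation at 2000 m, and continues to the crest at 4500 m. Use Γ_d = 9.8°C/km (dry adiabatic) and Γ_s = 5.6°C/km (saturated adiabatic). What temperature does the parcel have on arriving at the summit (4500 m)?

-21.42°C

100 → 2000 m (dry, 9.8°C/km): ΔT = -9.8 × 1.9 = -18.62°C → T = -7.42°C
2000 → 4500 m (saturated, 5.6°C/km): ΔT = -5.6 × 2.5 = -14°C → T = -21.42°C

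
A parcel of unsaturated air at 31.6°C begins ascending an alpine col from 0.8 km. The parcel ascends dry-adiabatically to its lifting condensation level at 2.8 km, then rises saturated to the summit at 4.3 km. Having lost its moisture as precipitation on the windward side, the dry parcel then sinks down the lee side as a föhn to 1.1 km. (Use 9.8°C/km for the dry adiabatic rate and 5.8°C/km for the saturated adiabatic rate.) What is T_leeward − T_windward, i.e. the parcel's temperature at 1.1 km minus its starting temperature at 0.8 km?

+3.06°C

From 800 m to 2800 m (dry): cools by 9.8 × 2 = 19.6°C, giving 12°C.
From 2800 m to 4300 m (saturated): cools by 5.8 × 1.5 = 8.7°C, giving 3.3°C.
From 4300 m to 1100 m (dry descent): warms by 9.8 × 3.2 = 31.36°C, giving 34.66°C.
Net change vs windward start: 34.66 − 31.6 = +3.06°C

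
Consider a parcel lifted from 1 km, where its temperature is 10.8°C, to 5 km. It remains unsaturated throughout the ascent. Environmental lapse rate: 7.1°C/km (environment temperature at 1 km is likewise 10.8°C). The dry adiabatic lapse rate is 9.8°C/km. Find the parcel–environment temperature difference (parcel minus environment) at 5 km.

-10.8°C (parcel cooler than environment)

Parcel:
  1000 → 5000 m (dry, 9.8°C/km): ΔT = -9.8 × 4 = -39.2°C → T = -28.4°C
Environment:
  1000 → 5000 m (environment, 7.1°C/km): ΔT = -7.1 × 4 = -28.4°C → T = -17.6°C
T_parcel − T_env = -28.4 − (-17.6) = -10.8°C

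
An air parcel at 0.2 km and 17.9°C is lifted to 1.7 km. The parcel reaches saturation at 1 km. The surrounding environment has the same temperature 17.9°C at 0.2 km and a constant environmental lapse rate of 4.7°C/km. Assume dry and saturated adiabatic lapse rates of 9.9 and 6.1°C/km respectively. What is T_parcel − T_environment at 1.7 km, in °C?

Parcel:
  200–1000 m, dry: Δz = 0.8 km ⇒ ΔT = -7.92°C; T = 9.98°C
  1000–1700 m, saturated: Δz = 0.7 km ⇒ ΔT = -4.27°C; T = 5.71°C
Environment:
  200–1700 m, environment: Δz = 1.5 km ⇒ ΔT = -7.05°C; T = 10.85°C
T_parcel − T_env = 5.71 − 10.85 = -5.14°C

-5.14°C (parcel cooler than environment)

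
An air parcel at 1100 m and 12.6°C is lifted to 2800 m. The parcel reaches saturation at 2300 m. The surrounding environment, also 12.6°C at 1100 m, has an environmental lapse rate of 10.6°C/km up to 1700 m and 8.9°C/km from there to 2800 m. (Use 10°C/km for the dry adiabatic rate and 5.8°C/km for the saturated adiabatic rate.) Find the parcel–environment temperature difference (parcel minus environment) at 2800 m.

+1.25°C (parcel warmer than environment)

Parcel:
  1100 → 2300 m (dry, 10°C/km): ΔT = -10 × 1.2 = -12°C → T = 0.6°C
  2300 → 2800 m (saturated, 5.8°C/km): ΔT = -5.8 × 0.5 = -2.9°C → T = -2.3°C
Environment:
  1100 → 1700 m (environment, lower layer, 10.6°C/km): ΔT = -10.6 × 0.6 = -6.36°C → T = 6.24°C
  1700 → 2800 m (environment, upper layer, 8.9°C/km): ΔT = -8.9 × 1.1 = -9.79°C → T = -3.55°C
T_parcel − T_env = -2.3 − (-3.55) = +1.25°C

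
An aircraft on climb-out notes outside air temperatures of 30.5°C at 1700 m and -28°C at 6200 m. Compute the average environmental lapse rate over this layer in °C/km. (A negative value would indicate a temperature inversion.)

13°C/km

Γ = −ΔT/Δz = (30.5 − (-28)) / (6200 − 1700) m
  = 58.5°C / 4.5 km = 13°C/km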